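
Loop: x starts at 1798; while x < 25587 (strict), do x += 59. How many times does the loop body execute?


Step 1: x goes from 1798 toward 25587 by 59; the body runs while x<25587, so iterations = ceil((bound-start)/step)
Step 2: Distance=23789
Step 3: ceil(23789/59)=404

404


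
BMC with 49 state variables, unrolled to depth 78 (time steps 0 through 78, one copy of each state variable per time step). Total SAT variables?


BMC unrolls to depth k, creating one copy of each state var for steps 0..k.
Step count = 78 + 1 = 79 (steps 0 through 78)
Vars per step = 49
Total = 49 * 79 = 3871

3871


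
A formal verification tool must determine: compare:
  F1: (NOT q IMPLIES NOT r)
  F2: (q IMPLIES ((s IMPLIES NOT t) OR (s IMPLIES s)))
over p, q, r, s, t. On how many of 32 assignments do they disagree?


F1 = (NOT q IMPLIES NOT r)
F2 = (q IMPLIES ((s IMPLIES NOT t) OR (s IMPLIES s)))
Evaluate both on each of 32 rows (bits = p,q,r,s,t):
  row 0 [00000]: F1=1 F2=1 -> 0
  row 1 [00001]: F1=1 F2=1 -> 0
  row 2 [00010]: F1=1 F2=1 -> 0
  row 3 [00011]: F1=1 F2=1 -> 0
  row 4 [00100]: F1=0 F2=1 (differ) -> 1
  row 5 [00101]: F1=0 F2=1 (differ) -> 1
  row 6 [00110]: F1=0 F2=1 (differ) -> 1
  row 7 [00111]: F1=0 F2=1 (differ) -> 1
  row 8 [01000]: F1=1 F2=1 -> 0
  row 9 [01001]: F1=1 F2=1 -> 0
  row 10 [01010]: F1=1 F2=1 -> 0
  row 11 [01011]: F1=1 F2=1 -> 0
  row 12 [01100]: F1=1 F2=1 -> 0
  row 13 [01101]: F1=1 F2=1 -> 0
  row 14 [01110]: F1=1 F2=1 -> 0
  row 15 [01111]: F1=1 F2=1 -> 0
  row 16 [10000]: F1=1 F2=1 -> 0
  row 17 [10001]: F1=1 F2=1 -> 0
  row 18 [10010]: F1=1 F2=1 -> 0
  row 19 [10011]: F1=1 F2=1 -> 0
  row 20 [10100]: F1=0 F2=1 (differ) -> 1
  row 21 [10101]: F1=0 F2=1 (differ) -> 1
  row 22 [10110]: F1=0 F2=1 (differ) -> 1
  row 23 [10111]: F1=0 F2=1 (differ) -> 1
  row 24 [11000]: F1=1 F2=1 -> 0
  row 25 [11001]: F1=1 F2=1 -> 0
  row 26 [11010]: F1=1 F2=1 -> 0
  row 27 [11011]: F1=1 F2=1 -> 0
  row 28 [11100]: F1=1 F2=1 -> 0
  row 29 [11101]: F1=1 F2=1 -> 0
  row 30 [11110]: F1=1 F2=1 -> 0
  row 31 [11111]: F1=1 F2=1 -> 0
Full result column, 8 rows per line (p,q fixed per line; r,s,t runs 000..111 left to right):
  rows 0-7 [p,q=00]: 00001111  (ones: 4)
  rows 8-15 [p,q=01]: 00000000  (ones: 0)
  rows 16-23 [p,q=10]: 00001111  (ones: 4)
  rows 24-31 [p,q=11]: 00000000  (ones: 0)
Disagreements = 4+0+4+0 = 8

8


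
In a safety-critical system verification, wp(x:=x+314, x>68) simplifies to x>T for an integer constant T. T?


Formula: wp(x:=E, P) = P[E/x] (substitute E for x in postcondition)
Step 1: Postcondition: x>68
Step 2: Substitute x+314 for x: x+314>68
Step 3: Solve for x: x > 68-314 = -246

-246


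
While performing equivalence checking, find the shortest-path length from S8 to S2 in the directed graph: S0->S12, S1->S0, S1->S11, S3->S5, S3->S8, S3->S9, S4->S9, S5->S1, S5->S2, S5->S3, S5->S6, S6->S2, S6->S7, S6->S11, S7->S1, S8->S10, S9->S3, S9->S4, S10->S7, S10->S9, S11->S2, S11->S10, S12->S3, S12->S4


BFS layer-by-layer from S8:
  dist 0: {S8}
  dist 1: {S10}
  dist 2: {S7, S9}
  dist 3: {S1, S3, S4}
  dist 4: {S0, S5, S11}
  dist 5: {S2, S6, S12}
  -> S2 reached at distance 5
Shortest path length = 5

5


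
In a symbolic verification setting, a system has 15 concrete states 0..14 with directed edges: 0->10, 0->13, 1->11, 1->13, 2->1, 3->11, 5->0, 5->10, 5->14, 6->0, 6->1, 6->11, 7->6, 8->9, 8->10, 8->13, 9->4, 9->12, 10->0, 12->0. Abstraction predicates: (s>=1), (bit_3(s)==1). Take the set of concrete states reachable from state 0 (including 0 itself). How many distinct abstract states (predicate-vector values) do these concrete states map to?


BFS from 0:
Concrete reachable: {0, 10, 13}
Abstract via predicates (s>=1), (bit_3(s)==1):
  (0,0) <- {0}
  (1,1) <- {10, 13}
Distinct abstract states = 2

2


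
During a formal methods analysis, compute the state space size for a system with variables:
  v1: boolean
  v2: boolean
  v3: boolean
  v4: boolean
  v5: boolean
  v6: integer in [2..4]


State space = product of domain sizes of all variables.
Domain sizes:
  v1 (boolean): 2
  v2 (boolean): 2
  v3 (boolean): 2
  v4 (boolean): 2
  v5 (boolean): 2
  v6 (integer in [2..4]): 3
Product = 2 * 2 * 2 * 2 * 2 * 3 = 96

96


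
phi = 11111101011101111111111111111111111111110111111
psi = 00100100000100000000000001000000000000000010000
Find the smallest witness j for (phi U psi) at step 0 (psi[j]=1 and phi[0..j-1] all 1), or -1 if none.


(phi U psi) at 0: need smallest j with psi[j]=1 and phi[i]=1 for all i in [0,j).
Scan from step 0:
  step 0: phi=1, psi=0 -> continue
  step 1: phi=1, psi=0 -> continue
  step 2: psi=1 and phi held for [0,2) -> witness found
Witness step = 2

2


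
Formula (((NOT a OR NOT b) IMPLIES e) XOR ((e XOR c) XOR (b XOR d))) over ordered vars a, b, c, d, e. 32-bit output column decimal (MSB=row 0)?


Formula: (((NOT a OR NOT b) IMPLIES e) XOR ((e XOR c) XOR (b XOR d))) over a, b, c, d, e (32 rows)
Evaluate each row (bits = a,b,c,d,e, MSB first):
  row 0 [00000]: (((NOT 0 OR NOT 0) IMPLIES 0) XOR ((0 XOR 0) XOR (0 XOR 0))) -> 0
  row 1 [00001]: (((NOT 0 OR NOT 0) IMPLIES 1) XOR ((1 XOR 0) XOR (0 XOR 0))) -> 0
  row 2 [00010]: (((NOT 0 OR NOT 0) IMPLIES 0) XOR ((0 XOR 0) XOR (0 XOR 1))) -> 1
  row 3 [00011]: (((NOT 0 OR NOT 0) IMPLIES 1) XOR ((1 XOR 0) XOR (0 XOR 1))) -> 1
  row 4 [00100]: (((NOT 0 OR NOT 0) IMPLIES 0) XOR ((0 XOR 1) XOR (0 XOR 0))) -> 1
  row 5 [00101]: (((NOT 0 OR NOT 0) IMPLIES 1) XOR ((1 XOR 1) XOR (0 XOR 0))) -> 1
  row 6 [00110]: (((NOT 0 OR NOT 0) IMPLIES 0) XOR ((0 XOR 1) XOR (0 XOR 1))) -> 0
  row 7 [00111]: (((NOT 0 OR NOT 0) IMPLIES 1) XOR ((1 XOR 1) XOR (0 XOR 1))) -> 0
  row 8 [01000]: (((NOT 0 OR NOT 1) IMPLIES 0) XOR ((0 XOR 0) XOR (1 XOR 0))) -> 1
  row 9 [01001]: (((NOT 0 OR NOT 1) IMPLIES 1) XOR ((1 XOR 0) XOR (1 XOR 0))) -> 1
  row 10 [01010]: (((NOT 0 OR NOT 1) IMPLIES 0) XOR ((0 XOR 0) XOR (1 XOR 1))) -> 0
  row 11 [01011]: (((NOT 0 OR NOT 1) IMPLIES 1) XOR ((1 XOR 0) XOR (1 XOR 1))) -> 0
  row 12 [01100]: (((NOT 0 OR NOT 1) IMPLIES 0) XOR ((0 XOR 1) XOR (1 XOR 0))) -> 0
  row 13 [01101]: (((NOT 0 OR NOT 1) IMPLIES 1) XOR ((1 XOR 1) XOR (1 XOR 0))) -> 0
  row 14 [01110]: (((NOT 0 OR NOT 1) IMPLIES 0) XOR ((0 XOR 1) XOR (1 XOR 1))) -> 1
  row 15 [01111]: (((NOT 0 OR NOT 1) IMPLIES 1) XOR ((1 XOR 1) XOR (1 XOR 1))) -> 1
  row 16 [10000]: (((NOT 1 OR NOT 0) IMPLIES 0) XOR ((0 XOR 0) XOR (0 XOR 0))) -> 0
  row 17 [10001]: (((NOT 1 OR NOT 0) IMPLIES 1) XOR ((1 XOR 0) XOR (0 XOR 0))) -> 0
  row 18 [10010]: (((NOT 1 OR NOT 0) IMPLIES 0) XOR ((0 XOR 0) XOR (0 XOR 1))) -> 1
  row 19 [10011]: (((NOT 1 OR NOT 0) IMPLIES 1) XOR ((1 XOR 0) XOR (0 XOR 1))) -> 1
  row 20 [10100]: (((NOT 1 OR NOT 0) IMPLIES 0) XOR ((0 XOR 1) XOR (0 XOR 0))) -> 1
  row 21 [10101]: (((NOT 1 OR NOT 0) IMPLIES 1) XOR ((1 XOR 1) XOR (0 XOR 0))) -> 1
  row 22 [10110]: (((NOT 1 OR NOT 0) IMPLIES 0) XOR ((0 XOR 1) XOR (0 XOR 1))) -> 0
  row 23 [10111]: (((NOT 1 OR NOT 0) IMPLIES 1) XOR ((1 XOR 1) XOR (0 XOR 1))) -> 0
  row 24 [11000]: (((NOT 1 OR NOT 1) IMPLIES 0) XOR ((0 XOR 0) XOR (1 XOR 0))) -> 0
  row 25 [11001]: (((NOT 1 OR NOT 1) IMPLIES 1) XOR ((1 XOR 0) XOR (1 XOR 0))) -> 1
  row 26 [11010]: (((NOT 1 OR NOT 1) IMPLIES 0) XOR ((0 XOR 0) XOR (1 XOR 1))) -> 1
  row 27 [11011]: (((NOT 1 OR NOT 1) IMPLIES 1) XOR ((1 XOR 0) XOR (1 XOR 1))) -> 0
  row 28 [11100]: (((NOT 1 OR NOT 1) IMPLIES 0) XOR ((0 XOR 1) XOR (1 XOR 0))) -> 1
  row 29 [11101]: (((NOT 1 OR NOT 1) IMPLIES 1) XOR ((1 XOR 1) XOR (1 XOR 0))) -> 0
  row 30 [11110]: (((NOT 1 OR NOT 1) IMPLIES 0) XOR ((0 XOR 1) XOR (1 XOR 1))) -> 0
  row 31 [11111]: (((NOT 1 OR NOT 1) IMPLIES 1) XOR ((1 XOR 1) XOR (1 XOR 1))) -> 1
Full result column, 4 rows per line (a,b,c fixed per line; d,e runs 00..11 left to right):
  rows 0-3 [a,b,c=000]: 0011  = hex 3
  rows 4-7 [a,b,c=001]: 1100  = hex C
  rows 8-11 [a,b,c=010]: 1100  = hex C
  rows 12-15 [a,b,c=011]: 0011  = hex 3
  rows 16-19 [a,b,c=100]: 0011  = hex 3
  rows 20-23 [a,b,c=101]: 1100  = hex C
  rows 24-27 [a,b,c=110]: 0110  = hex 6
  rows 28-31 [a,b,c=111]: 1001  = hex 9
Output column (row 0 .. row 31) = 00111100110000110011110001101001
Output column grouped in 4s = 0011 1100 1100 0011 0011 1100 0110 1001 = 0x3CC33C69
Convert to decimal digit by digit (value = value*16 + digit):
  3 -> 3
  3*16 + 12 (C) = 60
  60*16 + 12 (C) = 972
  972*16 + 3 = 15555
  15555*16 + 3 = 248883
  248883*16 + 12 (C) = 3982140
  3982140*16 + 6 = 63714246
  63714246*16 + 9 = 1019427945
Decimal = 1019427945

1019427945


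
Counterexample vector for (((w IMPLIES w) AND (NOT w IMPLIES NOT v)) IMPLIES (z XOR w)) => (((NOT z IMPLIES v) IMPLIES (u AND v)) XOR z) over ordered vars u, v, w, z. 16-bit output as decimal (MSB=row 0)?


F1 = (((w IMPLIES w) AND (NOT w IMPLIES NOT v)) IMPLIES (z XOR w))
F2 = (((NOT z IMPLIES v) IMPLIES (u AND v)) XOR z)
Counterexample to F1=>F2 is where F1=1 and F2=0.
Evaluate each row (bits = u,v,w,z, MSB first):
  row 0 [0000]: F1=0 F2=1 -> F1&~F2 -> 0
  row 1 [0001]: F1=1 F2=1 -> F1&~F2 -> 0
  row 2 [0010]: F1=1 F2=1 -> F1&~F2 -> 0
  row 3 [0011]: F1=0 F2=1 -> F1&~F2 -> 0
  row 4 [0100]: F1=1 F2=0 -> F1&~F2 -> 1
  row 5 [0101]: F1=1 F2=1 -> F1&~F2 -> 0
  row 6 [0110]: F1=1 F2=0 -> F1&~F2 -> 1
  row 7 [0111]: F1=0 F2=1 -> F1&~F2 -> 0
  row 8 [1000]: F1=0 F2=1 -> F1&~F2 -> 0
  row 9 [1001]: F1=1 F2=1 -> F1&~F2 -> 0
  row 10 [1010]: F1=1 F2=1 -> F1&~F2 -> 0
  row 11 [1011]: F1=0 F2=1 -> F1&~F2 -> 0
  row 12 [1100]: F1=1 F2=1 -> F1&~F2 -> 0
  row 13 [1101]: F1=1 F2=0 -> F1&~F2 -> 1
  row 14 [1110]: F1=1 F2=1 -> F1&~F2 -> 0
  row 15 [1111]: F1=0 F2=0 -> F1&~F2 -> 0
Full result column, 4 rows per line (u,v fixed per line; w,z runs 00..11 left to right):
  rows 0-3 [u,v=00]: 0000  = hex 0
  rows 4-7 [u,v=01]: 1010  = hex A
  rows 8-11 [u,v=10]: 0000  = hex 0
  rows 12-15 [u,v=11]: 0100  = hex 4
Counterexample vector (row 0 .. row 15) = 0000101000000100
Output column grouped in 4s = 0000 1010 0000 0100 = 0x0A04
Convert to decimal digit by digit (value = value*16 + digit):
  0 -> 0
  0*16 + 10 (A) = 10
  10*16 + 0 = 160
  160*16 + 4 = 2564
Decimal = 2564

2564


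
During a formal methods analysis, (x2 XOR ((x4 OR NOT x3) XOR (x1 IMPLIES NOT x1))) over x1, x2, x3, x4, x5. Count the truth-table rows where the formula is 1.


Formula: (x2 XOR ((x4 OR NOT x3) XOR (x1 IMPLIES NOT x1))) over 5 vars (32 rows)
Evaluate each row (x1, x2, x3, x4, x5 as bits, MSB first):
  row 0 [00000]: (0 XOR ((0 OR NOT 0) XOR (0 IMPLIES NOT 0))) -> 0
  row 1 [00001]: (0 XOR ((0 OR NOT 0) XOR (0 IMPLIES NOT 0))) -> 0
  row 2 [00010]: (0 XOR ((1 OR NOT 0) XOR (0 IMPLIES NOT 0))) -> 0
  row 3 [00011]: (0 XOR ((1 OR NOT 0) XOR (0 IMPLIES NOT 0))) -> 0
  row 4 [00100]: (0 XOR ((0 OR NOT 1) XOR (0 IMPLIES NOT 0))) -> 1
  row 5 [00101]: (0 XOR ((0 OR NOT 1) XOR (0 IMPLIES NOT 0))) -> 1
  row 6 [00110]: (0 XOR ((1 OR NOT 1) XOR (0 IMPLIES NOT 0))) -> 0
  row 7 [00111]: (0 XOR ((1 OR NOT 1) XOR (0 IMPLIES NOT 0))) -> 0
  row 8 [01000]: (1 XOR ((0 OR NOT 0) XOR (0 IMPLIES NOT 0))) -> 1
  row 9 [01001]: (1 XOR ((0 OR NOT 0) XOR (0 IMPLIES NOT 0))) -> 1
  row 10 [01010]: (1 XOR ((1 OR NOT 0) XOR (0 IMPLIES NOT 0))) -> 1
  row 11 [01011]: (1 XOR ((1 OR NOT 0) XOR (0 IMPLIES NOT 0))) -> 1
  row 12 [01100]: (1 XOR ((0 OR NOT 1) XOR (0 IMPLIES NOT 0))) -> 0
  row 13 [01101]: (1 XOR ((0 OR NOT 1) XOR (0 IMPLIES NOT 0))) -> 0
  row 14 [01110]: (1 XOR ((1 OR NOT 1) XOR (0 IMPLIES NOT 0))) -> 1
  row 15 [01111]: (1 XOR ((1 OR NOT 1) XOR (0 IMPLIES NOT 0))) -> 1
  row 16 [10000]: (0 XOR ((0 OR NOT 0) XOR (1 IMPLIES NOT 1))) -> 1
  row 17 [10001]: (0 XOR ((0 OR NOT 0) XOR (1 IMPLIES NOT 1))) -> 1
  row 18 [10010]: (0 XOR ((1 OR NOT 0) XOR (1 IMPLIES NOT 1))) -> 1
  row 19 [10011]: (0 XOR ((1 OR NOT 0) XOR (1 IMPLIES NOT 1))) -> 1
  row 20 [10100]: (0 XOR ((0 OR NOT 1) XOR (1 IMPLIES NOT 1))) -> 0
  row 21 [10101]: (0 XOR ((0 OR NOT 1) XOR (1 IMPLIES NOT 1))) -> 0
  row 22 [10110]: (0 XOR ((1 OR NOT 1) XOR (1 IMPLIES NOT 1))) -> 1
  row 23 [10111]: (0 XOR ((1 OR NOT 1) XOR (1 IMPLIES NOT 1))) -> 1
  row 24 [11000]: (1 XOR ((0 OR NOT 0) XOR (1 IMPLIES NOT 1))) -> 0
  row 25 [11001]: (1 XOR ((0 OR NOT 0) XOR (1 IMPLIES NOT 1))) -> 0
  row 26 [11010]: (1 XOR ((1 OR NOT 0) XOR (1 IMPLIES NOT 1))) -> 0
  row 27 [11011]: (1 XOR ((1 OR NOT 0) XOR (1 IMPLIES NOT 1))) -> 0
  row 28 [11100]: (1 XOR ((0 OR NOT 1) XOR (1 IMPLIES NOT 1))) -> 1
  row 29 [11101]: (1 XOR ((0 OR NOT 1) XOR (1 IMPLIES NOT 1))) -> 1
  row 30 [11110]: (1 XOR ((1 OR NOT 1) XOR (1 IMPLIES NOT 1))) -> 0
  row 31 [11111]: (1 XOR ((1 OR NOT 1) XOR (1 IMPLIES NOT 1))) -> 0
Full result column, 8 rows per line (x1,x2 fixed per line; x3,x4,x5 runs 000..111 left to right):
  rows 0-7 [x1,x2=00]: 00001100  (ones: 2)
  rows 8-15 [x1,x2=01]: 11110011  (ones: 6)
  rows 16-23 [x1,x2=10]: 11110011  (ones: 6)
  rows 24-31 [x1,x2=11]: 00001100  (ones: 2)
Count of 1-rows = 2+6+6+2 = 16

16


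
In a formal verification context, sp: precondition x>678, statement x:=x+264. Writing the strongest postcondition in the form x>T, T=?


Formula: sp(P, x:=E) = exists old_x. (x = E[old_x/x]) AND P[old_x/x] (old_x is the value of x before the assignment; eliminate old_x by solving x = E[old_x/x] for old_x)
Step 1: Precondition P: x>678, i.e. old_x > 678
Step 2: Assignment gives x = old_x + 264, so old_x = x - 264
Step 3: Substitute into P: x - 264 > 678
Step 4: Simplify: x > 678+264 = 942

942


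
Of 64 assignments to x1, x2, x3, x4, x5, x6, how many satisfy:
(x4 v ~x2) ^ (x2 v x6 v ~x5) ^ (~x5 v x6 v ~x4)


CNF with 3 clauses over 6 vars (64 assignments).
An assignment satisfies CNF iff every clause has >=1 true literal.
Check each row (bits = x1,x2,x3,x4,x5,x6; clause T/F shown):
  row 0 [000000]: clauses=TTT -> 1
  row 1 [000001]: clauses=TTT -> 1
  row 2 [000010]: clauses=TFT -> 0
  row 3 [000011]: clauses=TTT -> 1
  row 4 [000100]: clauses=TTT -> 1
  (every remaining row is evaluated the same way; all 64 results are listed next)
Full result column, 8 rows per line (x1,x2,x3 fixed per line; x4,x5,x6 runs 000..111 left to right):
  rows 0-7 [x1,x2,x3=000]: 11011101  (ones: 6)
  rows 8-15 [x1,x2,x3=001]: 11011101  (ones: 6)
  rows 16-23 [x1,x2,x3=010]: 00001101  (ones: 3)
  rows 24-31 [x1,x2,x3=011]: 00001101  (ones: 3)
  rows 32-39 [x1,x2,x3=100]: 11011101  (ones: 6)
  rows 40-47 [x1,x2,x3=101]: 11011101  (ones: 6)
  rows 48-55 [x1,x2,x3=110]: 00001101  (ones: 3)
  rows 56-63 [x1,x2,x3=111]: 00001101  (ones: 3)
Satisfying assignments = 6+6+3+3+6+6+3+3 = 36

36


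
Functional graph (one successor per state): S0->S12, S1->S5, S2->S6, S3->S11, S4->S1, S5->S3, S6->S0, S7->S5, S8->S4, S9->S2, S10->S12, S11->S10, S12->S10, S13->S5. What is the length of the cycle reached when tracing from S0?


Trace from S0 until a state repeats:
  S0 -> S12 -> S10 -> S12
S12 first seen at step 1, revisited at step 3.
Cycle length = 3 - 1 = 2

2


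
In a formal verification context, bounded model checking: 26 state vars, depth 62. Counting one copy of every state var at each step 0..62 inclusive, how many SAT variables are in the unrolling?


BMC unrolls to depth k, creating one copy of each state var for steps 0..k.
Step count = 62 + 1 = 63 (steps 0 through 62)
Vars per step = 26
Total = 26 * 63 = 1638

1638


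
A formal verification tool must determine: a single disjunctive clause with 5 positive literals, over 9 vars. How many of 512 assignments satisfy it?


Step 1: Total=2^9=512
Step 2: Unsat when all 5 false: 2^4=16
Step 3: Sat=512-16=496

496


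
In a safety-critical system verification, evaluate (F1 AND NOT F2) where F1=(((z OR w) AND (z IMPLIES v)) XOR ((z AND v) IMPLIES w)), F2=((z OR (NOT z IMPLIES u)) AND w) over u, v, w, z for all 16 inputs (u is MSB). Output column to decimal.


F1 = (((z OR w) AND (z IMPLIES v)) XOR ((z AND v) IMPLIES w))
F2 = ((z OR (NOT z IMPLIES u)) AND w)
Counterexample to F1=>F2 is where F1=1 and F2=0.
Evaluate each row (bits = u,v,w,z, MSB first):
  row 0 [0000]: F1=1 F2=0 -> F1&~F2 -> 1
  row 1 [0001]: F1=1 F2=0 -> F1&~F2 -> 1
  row 2 [0010]: F1=0 F2=0 -> F1&~F2 -> 0
  row 3 [0011]: F1=1 F2=1 -> F1&~F2 -> 0
  row 4 [0100]: F1=1 F2=0 -> F1&~F2 -> 1
  row 5 [0101]: F1=1 F2=0 -> F1&~F2 -> 1
  row 6 [0110]: F1=0 F2=0 -> F1&~F2 -> 0
  row 7 [0111]: F1=0 F2=1 -> F1&~F2 -> 0
  row 8 [1000]: F1=1 F2=0 -> F1&~F2 -> 1
  row 9 [1001]: F1=1 F2=0 -> F1&~F2 -> 1
  row 10 [1010]: F1=0 F2=1 -> F1&~F2 -> 0
  row 11 [1011]: F1=1 F2=1 -> F1&~F2 -> 0
  row 12 [1100]: F1=1 F2=0 -> F1&~F2 -> 1
  row 13 [1101]: F1=1 F2=0 -> F1&~F2 -> 1
  row 14 [1110]: F1=0 F2=1 -> F1&~F2 -> 0
  row 15 [1111]: F1=0 F2=1 -> F1&~F2 -> 0
Full result column, 4 rows per line (u,v fixed per line; w,z runs 00..11 left to right):
  rows 0-3 [u,v=00]: 1100  = hex C
  rows 4-7 [u,v=01]: 1100  = hex C
  rows 8-11 [u,v=10]: 1100  = hex C
  rows 12-15 [u,v=11]: 1100  = hex C
Counterexample vector (row 0 .. row 15) = 1100110011001100
Output column grouped in 4s = 1100 1100 1100 1100 = 0xCCCC
Convert to decimal digit by digit (value = value*16 + digit):
  C -> 12
  12*16 + 12 (C) = 204
  204*16 + 12 (C) = 3276
  3276*16 + 12 (C) = 52428
Decimal = 52428

52428


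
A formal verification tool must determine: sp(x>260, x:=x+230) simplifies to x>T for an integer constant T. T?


Formula: sp(P, x:=E) = exists old_x. (x = E[old_x/x]) AND P[old_x/x] (old_x is the value of x before the assignment; eliminate old_x by solving x = E[old_x/x] for old_x)
Step 1: Precondition P: x>260, i.e. old_x > 260
Step 2: Assignment gives x = old_x + 230, so old_x = x - 230
Step 3: Substitute into P: x - 230 > 260
Step 4: Simplify: x > 260+230 = 490

490


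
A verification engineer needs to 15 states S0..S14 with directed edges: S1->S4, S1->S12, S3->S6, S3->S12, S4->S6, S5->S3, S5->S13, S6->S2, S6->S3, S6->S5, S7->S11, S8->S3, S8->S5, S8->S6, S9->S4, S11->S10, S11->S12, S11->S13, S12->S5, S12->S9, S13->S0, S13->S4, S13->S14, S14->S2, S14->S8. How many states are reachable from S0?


BFS from S0:
  layer 0: {S0}
Reachable set: {S0}
Count = 1

1


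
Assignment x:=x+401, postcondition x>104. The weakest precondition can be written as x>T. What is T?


Formula: wp(x:=E, P) = P[E/x] (substitute E for x in postcondition)
Step 1: Postcondition: x>104
Step 2: Substitute x+401 for x: x+401>104
Step 3: Solve for x: x > 104-401 = -297

-297


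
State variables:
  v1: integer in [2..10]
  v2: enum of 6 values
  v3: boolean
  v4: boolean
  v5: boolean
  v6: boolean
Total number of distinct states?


State space = product of domain sizes of all variables.
Domain sizes:
  v1 (integer in [2..10]): 9
  v2 (enum of 6 values): 6
  v3 (boolean): 2
  v4 (boolean): 2
  v5 (boolean): 2
  v6 (boolean): 2
Product = 9 * 6 * 2 * 2 * 2 * 2 = 864

864


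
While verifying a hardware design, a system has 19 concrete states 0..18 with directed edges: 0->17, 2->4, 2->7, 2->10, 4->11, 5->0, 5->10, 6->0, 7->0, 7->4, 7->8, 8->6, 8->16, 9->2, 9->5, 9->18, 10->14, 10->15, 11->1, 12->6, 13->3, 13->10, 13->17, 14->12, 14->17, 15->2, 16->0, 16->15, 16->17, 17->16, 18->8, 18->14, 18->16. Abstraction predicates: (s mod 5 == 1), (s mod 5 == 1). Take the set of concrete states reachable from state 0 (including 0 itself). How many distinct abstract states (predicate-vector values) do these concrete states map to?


BFS from 0:
Concrete reachable: {0, 1, 2, 4, 6, 7, 8, 10, 11, 12, 14, 15, 16, 17}
Abstract via predicates (s mod 5 == 1), (s mod 5 == 1):
  (0,0) <- {0, 2, 4, 7, 8, 10, 12, 14, 15, 17}
  (1,1) <- {1, 6, 11, 16}
Distinct abstract states = 2

2


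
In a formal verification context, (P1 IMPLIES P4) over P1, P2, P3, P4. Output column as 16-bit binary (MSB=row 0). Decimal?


Formula: (P1 IMPLIES P4) over P1, P2, P3, P4 (16 rows)
Evaluate each row (bits = P1,P2,P3,P4, MSB first):
  row 0 [0000]: (0 IMPLIES 0) -> 1
  row 1 [0001]: (0 IMPLIES 1) -> 1
  row 2 [0010]: (0 IMPLIES 0) -> 1
  row 3 [0011]: (0 IMPLIES 1) -> 1
  row 4 [0100]: (0 IMPLIES 0) -> 1
  row 5 [0101]: (0 IMPLIES 1) -> 1
  row 6 [0110]: (0 IMPLIES 0) -> 1
  row 7 [0111]: (0 IMPLIES 1) -> 1
  row 8 [1000]: (1 IMPLIES 0) -> 0
  row 9 [1001]: (1 IMPLIES 1) -> 1
  row 10 [1010]: (1 IMPLIES 0) -> 0
  row 11 [1011]: (1 IMPLIES 1) -> 1
  row 12 [1100]: (1 IMPLIES 0) -> 0
  row 13 [1101]: (1 IMPLIES 1) -> 1
  row 14 [1110]: (1 IMPLIES 0) -> 0
  row 15 [1111]: (1 IMPLIES 1) -> 1
Full result column, 4 rows per line (P1,P2 fixed per line; P3,P4 runs 00..11 left to right):
  rows 0-3 [P1,P2=00]: 1111  = hex F
  rows 4-7 [P1,P2=01]: 1111  = hex F
  rows 8-11 [P1,P2=10]: 0101  = hex 5
  rows 12-15 [P1,P2=11]: 0101  = hex 5
Output column (row 0 .. row 15) = 1111111101010101
Output column grouped in 4s = 1111 1111 0101 0101 = 0xFF55
Convert to decimal digit by digit (value = value*16 + digit):
  F -> 15
  15*16 + 15 (F) = 255
  255*16 + 5 = 4085
  4085*16 + 5 = 65365
Decimal = 65365

65365


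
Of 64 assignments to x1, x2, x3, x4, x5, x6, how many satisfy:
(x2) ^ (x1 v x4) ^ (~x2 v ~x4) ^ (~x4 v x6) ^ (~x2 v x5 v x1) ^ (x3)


CNF with 6 clauses over 6 vars (64 assignments).
An assignment satisfies CNF iff every clause has >=1 true literal.
Check each row (bits = x1,x2,x3,x4,x5,x6; clause T/F shown):
  row 0 [000000]: clauses=FFTTTF -> 0
  row 1 [000001]: clauses=FFTTTF -> 0
  row 2 [000010]: clauses=FFTTTF -> 0
  row 3 [000011]: clauses=FFTTTF -> 0
  row 4 [000100]: clauses=FTTFTF -> 0
  (every remaining row is evaluated the same way; all 64 results are listed next)
Full result column, 8 rows per line (x1,x2,x3 fixed per line; x4,x5,x6 runs 000..111 left to right):
  rows 0-7 [x1,x2,x3=000]: 00000000  (ones: 0)
  rows 8-15 [x1,x2,x3=001]: 00000000  (ones: 0)
  rows 16-23 [x1,x2,x3=010]: 00000000  (ones: 0)
  rows 24-31 [x1,x2,x3=011]: 00000000  (ones: 0)
  rows 32-39 [x1,x2,x3=100]: 00000000  (ones: 0)
  rows 40-47 [x1,x2,x3=101]: 00000000  (ones: 0)
  rows 48-55 [x1,x2,x3=110]: 00000000  (ones: 0)
  rows 56-63 [x1,x2,x3=111]: 11110000  (ones: 4)
Satisfying assignments = 0+0+0+0+0+0+0+4 = 4

4


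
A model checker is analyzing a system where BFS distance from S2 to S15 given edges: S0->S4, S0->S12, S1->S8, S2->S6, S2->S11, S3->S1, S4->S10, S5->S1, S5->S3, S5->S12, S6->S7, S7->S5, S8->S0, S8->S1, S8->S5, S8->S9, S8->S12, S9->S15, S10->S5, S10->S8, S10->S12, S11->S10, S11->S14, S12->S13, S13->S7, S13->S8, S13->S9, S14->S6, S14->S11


BFS layer-by-layer from S2:
  dist 0: {S2}
  dist 1: {S6, S11}
  dist 2: {S7, S10, S14}
  dist 3: {S5, S8, S12}
  dist 4: {S0, S1, S3, S9, S13}
  dist 5: {S4, S15}
  -> S15 reached at distance 5
Shortest path length = 5

5


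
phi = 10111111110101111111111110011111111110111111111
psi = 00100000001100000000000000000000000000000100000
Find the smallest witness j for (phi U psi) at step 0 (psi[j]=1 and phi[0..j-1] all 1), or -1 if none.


(phi U psi) at 0: need smallest j with psi[j]=1 and phi[i]=1 for all i in [0,j).
Scan from step 0:
  step 0: phi=1, psi=0 -> continue
  step 1: phi=0 -> phi-prefix broken from here
  step 2: psi=1 but phi already failed -> not a witness
  step 10: psi=1 but phi already failed -> not a witness
  step 11: psi=1 but phi already failed -> not a witness
  step 41: psi=1 but phi already failed -> not a witness
  end of trace: no witness -> -1
Witness step = -1

-1


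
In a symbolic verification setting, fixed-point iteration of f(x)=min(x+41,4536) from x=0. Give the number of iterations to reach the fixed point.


Step 1: x=0, cap=4536, increment=41
Step 2: x grows by 41 each step until capped at 4536; fixed point is x=4536
Step 3: iterations = ceil(4536/41) = 111

111


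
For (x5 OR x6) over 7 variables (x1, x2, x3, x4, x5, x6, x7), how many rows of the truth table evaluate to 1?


Formula: (x5 OR x6) over 7 vars (128 rows)
Evaluate each row (x1, x2, x3, x4, x5, x6, x7 as bits, MSB first):
  row 0 [0000000]: (0 OR 0) -> 0
  row 1 [0000001]: (0 OR 0) -> 0
  row 2 [0000010]: (0 OR 1) -> 1
  row 3 [0000011]: (0 OR 1) -> 1
  row 4 [0000100]: (1 OR 0) -> 1
  (every remaining row is evaluated the same way; all 128 results are listed next)
Full result column, 8 rows per line (x1,x2,x3,x4 fixed per line; x5,x6,x7 runs 000..111 left to right):
  rows 0-7 [x1,x2,x3,x4=0000]: 00111111  (ones: 6)
  rows 8-15 [x1,x2,x3,x4=0001]: 00111111  (ones: 6)
  rows 16-23 [x1,x2,x3,x4=0010]: 00111111  (ones: 6)
  rows 24-31 [x1,x2,x3,x4=0011]: 00111111  (ones: 6)
  rows 32-39 [x1,x2,x3,x4=0100]: 00111111  (ones: 6)
  rows 40-47 [x1,x2,x3,x4=0101]: 00111111  (ones: 6)
  rows 48-55 [x1,x2,x3,x4=0110]: 00111111  (ones: 6)
  rows 56-63 [x1,x2,x3,x4=0111]: 00111111  (ones: 6)
  rows 64-71 [x1,x2,x3,x4=1000]: 00111111  (ones: 6)
  rows 72-79 [x1,x2,x3,x4=1001]: 00111111  (ones: 6)
  rows 80-87 [x1,x2,x3,x4=1010]: 00111111  (ones: 6)
  rows 88-95 [x1,x2,x3,x4=1011]: 00111111  (ones: 6)
  rows 96-103 [x1,x2,x3,x4=1100]: 00111111  (ones: 6)
  rows 104-111 [x1,x2,x3,x4=1101]: 00111111  (ones: 6)
  rows 112-119 [x1,x2,x3,x4=1110]: 00111111  (ones: 6)
  rows 120-127 [x1,x2,x3,x4=1111]: 00111111  (ones: 6)
Count of 1-rows = 6+6+6+6+6+6+6+6+6+6+6+6+6+6+6+6 = 96

96


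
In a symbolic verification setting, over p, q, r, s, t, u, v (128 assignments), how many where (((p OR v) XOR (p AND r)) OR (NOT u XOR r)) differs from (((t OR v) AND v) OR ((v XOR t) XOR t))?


F1 = (((p OR v) XOR (p AND r)) OR (NOT u XOR r))
F2 = (((t OR v) AND v) OR ((v XOR t) XOR t))
Evaluate both on each of 128 rows (bits = p,q,r,s,t,u,v):
  row 0 [0000000]: F1=1 F2=0 (differ) -> 1
  row 1 [0000001]: F1=1 F2=1 -> 0
  row 2 [0000010]: F1=0 F2=0 -> 0
  row 3 [0000011]: F1=1 F2=1 -> 0
  row 4 [0000100]: F1=1 F2=0 (differ) -> 1
  (every remaining row is evaluated the same way; all 128 results are listed next)
Full result column, 8 rows per line (p,q,r,s fixed per line; t,u,v runs 000..111 left to right):
  rows 0-7 [p,q,r,s=0000]: 10001000  (ones: 2)
  rows 8-15 [p,q,r,s=0001]: 10001000  (ones: 2)
  rows 16-23 [p,q,r,s=0010]: 00100010  (ones: 2)
  rows 24-31 [p,q,r,s=0011]: 00100010  (ones: 2)
  rows 32-39 [p,q,r,s=0100]: 10001000  (ones: 2)
  rows 40-47 [p,q,r,s=0101]: 10001000  (ones: 2)
  rows 48-55 [p,q,r,s=0110]: 00100010  (ones: 2)
  rows 56-63 [p,q,r,s=0111]: 00100010  (ones: 2)
  rows 64-71 [p,q,r,s=1000]: 10101010  (ones: 4)
  rows 72-79 [p,q,r,s=1001]: 10101010  (ones: 4)
  rows 80-87 [p,q,r,s=1010]: 01100110  (ones: 4)
  rows 88-95 [p,q,r,s=1011]: 01100110  (ones: 4)
  rows 96-103 [p,q,r,s=1100]: 10101010  (ones: 4)
  rows 104-111 [p,q,r,s=1101]: 10101010  (ones: 4)
  rows 112-119 [p,q,r,s=1110]: 01100110  (ones: 4)
  rows 120-127 [p,q,r,s=1111]: 01100110  (ones: 4)
Disagreements = 2+2+2+2+2+2+2+2+4+4+4+4+4+4+4+4 = 48

48


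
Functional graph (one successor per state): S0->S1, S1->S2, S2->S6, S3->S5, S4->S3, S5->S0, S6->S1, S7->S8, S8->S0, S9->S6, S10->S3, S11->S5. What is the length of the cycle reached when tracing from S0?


Trace from S0 until a state repeats:
  S0 -> S1 -> S2 -> S6 -> S1
S1 first seen at step 1, revisited at step 4.
Cycle length = 4 - 1 = 3

3


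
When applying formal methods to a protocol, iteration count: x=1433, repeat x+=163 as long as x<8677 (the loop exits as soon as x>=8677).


Step 1: x goes from 1433 toward 8677 by 163; the body runs while x<8677, so iterations = ceil((bound-start)/step)
Step 2: Distance=7244
Step 3: ceil(7244/163)=45

45


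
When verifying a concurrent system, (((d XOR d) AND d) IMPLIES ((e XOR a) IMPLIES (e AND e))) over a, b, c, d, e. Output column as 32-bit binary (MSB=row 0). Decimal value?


Formula: (((d XOR d) AND d) IMPLIES ((e XOR a) IMPLIES (e AND e))) over a, b, c, d, e (32 rows)
Evaluate each row (bits = a,b,c,d,e, MSB first):
  row 0 [00000]: (((0 XOR 0) AND 0) IMPLIES ((0 XOR 0) IMPLIES (0 AND 0))) -> 1
  row 1 [00001]: (((0 XOR 0) AND 0) IMPLIES ((1 XOR 0) IMPLIES (1 AND 1))) -> 1
  row 2 [00010]: (((1 XOR 1) AND 1) IMPLIES ((0 XOR 0) IMPLIES (0 AND 0))) -> 1
  row 3 [00011]: (((1 XOR 1) AND 1) IMPLIES ((1 XOR 0) IMPLIES (1 AND 1))) -> 1
  row 4 [00100]: (((0 XOR 0) AND 0) IMPLIES ((0 XOR 0) IMPLIES (0 AND 0))) -> 1
  row 5 [00101]: (((0 XOR 0) AND 0) IMPLIES ((1 XOR 0) IMPLIES (1 AND 1))) -> 1
  row 6 [00110]: (((1 XOR 1) AND 1) IMPLIES ((0 XOR 0) IMPLIES (0 AND 0))) -> 1
  row 7 [00111]: (((1 XOR 1) AND 1) IMPLIES ((1 XOR 0) IMPLIES (1 AND 1))) -> 1
  row 8 [01000]: (((0 XOR 0) AND 0) IMPLIES ((0 XOR 0) IMPLIES (0 AND 0))) -> 1
  row 9 [01001]: (((0 XOR 0) AND 0) IMPLIES ((1 XOR 0) IMPLIES (1 AND 1))) -> 1
  row 10 [01010]: (((1 XOR 1) AND 1) IMPLIES ((0 XOR 0) IMPLIES (0 AND 0))) -> 1
  row 11 [01011]: (((1 XOR 1) AND 1) IMPLIES ((1 XOR 0) IMPLIES (1 AND 1))) -> 1
  row 12 [01100]: (((0 XOR 0) AND 0) IMPLIES ((0 XOR 0) IMPLIES (0 AND 0))) -> 1
  row 13 [01101]: (((0 XOR 0) AND 0) IMPLIES ((1 XOR 0) IMPLIES (1 AND 1))) -> 1
  row 14 [01110]: (((1 XOR 1) AND 1) IMPLIES ((0 XOR 0) IMPLIES (0 AND 0))) -> 1
  row 15 [01111]: (((1 XOR 1) AND 1) IMPLIES ((1 XOR 0) IMPLIES (1 AND 1))) -> 1
  row 16 [10000]: (((0 XOR 0) AND 0) IMPLIES ((0 XOR 1) IMPLIES (0 AND 0))) -> 1
  row 17 [10001]: (((0 XOR 0) AND 0) IMPLIES ((1 XOR 1) IMPLIES (1 AND 1))) -> 1
  row 18 [10010]: (((1 XOR 1) AND 1) IMPLIES ((0 XOR 1) IMPLIES (0 AND 0))) -> 1
  row 19 [10011]: (((1 XOR 1) AND 1) IMPLIES ((1 XOR 1) IMPLIES (1 AND 1))) -> 1
  row 20 [10100]: (((0 XOR 0) AND 0) IMPLIES ((0 XOR 1) IMPLIES (0 AND 0))) -> 1
  row 21 [10101]: (((0 XOR 0) AND 0) IMPLIES ((1 XOR 1) IMPLIES (1 AND 1))) -> 1
  row 22 [10110]: (((1 XOR 1) AND 1) IMPLIES ((0 XOR 1) IMPLIES (0 AND 0))) -> 1
  row 23 [10111]: (((1 XOR 1) AND 1) IMPLIES ((1 XOR 1) IMPLIES (1 AND 1))) -> 1
  row 24 [11000]: (((0 XOR 0) AND 0) IMPLIES ((0 XOR 1) IMPLIES (0 AND 0))) -> 1
  row 25 [11001]: (((0 XOR 0) AND 0) IMPLIES ((1 XOR 1) IMPLIES (1 AND 1))) -> 1
  row 26 [11010]: (((1 XOR 1) AND 1) IMPLIES ((0 XOR 1) IMPLIES (0 AND 0))) -> 1
  row 27 [11011]: (((1 XOR 1) AND 1) IMPLIES ((1 XOR 1) IMPLIES (1 AND 1))) -> 1
  row 28 [11100]: (((0 XOR 0) AND 0) IMPLIES ((0 XOR 1) IMPLIES (0 AND 0))) -> 1
  row 29 [11101]: (((0 XOR 0) AND 0) IMPLIES ((1 XOR 1) IMPLIES (1 AND 1))) -> 1
  row 30 [11110]: (((1 XOR 1) AND 1) IMPLIES ((0 XOR 1) IMPLIES (0 AND 0))) -> 1
  row 31 [11111]: (((1 XOR 1) AND 1) IMPLIES ((1 XOR 1) IMPLIES (1 AND 1))) -> 1
Full result column, 4 rows per line (a,b,c fixed per line; d,e runs 00..11 left to right):
  rows 0-3 [a,b,c=000]: 1111  = hex F
  rows 4-7 [a,b,c=001]: 1111  = hex F
  rows 8-11 [a,b,c=010]: 1111  = hex F
  rows 12-15 [a,b,c=011]: 1111  = hex F
  rows 16-19 [a,b,c=100]: 1111  = hex F
  rows 20-23 [a,b,c=101]: 1111  = hex F
  rows 24-27 [a,b,c=110]: 1111  = hex F
  rows 28-31 [a,b,c=111]: 1111  = hex F
Output column (row 0 .. row 31) = 11111111111111111111111111111111
Output column grouped in 4s = 1111 1111 1111 1111 1111 1111 1111 1111 = 0xFFFFFFFF
Convert to decimal digit by digit (value = value*16 + digit):
  F -> 15
  15*16 + 15 (F) = 255
  255*16 + 15 (F) = 4095
  4095*16 + 15 (F) = 65535
  65535*16 + 15 (F) = 1048575
  1048575*16 + 15 (F) = 16777215
  16777215*16 + 15 (F) = 268435455
  268435455*16 + 15 (F) = 4294967295
Decimal = 4294967295

4294967295


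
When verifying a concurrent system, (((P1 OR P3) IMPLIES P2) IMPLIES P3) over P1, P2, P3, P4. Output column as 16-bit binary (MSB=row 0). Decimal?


Formula: (((P1 OR P3) IMPLIES P2) IMPLIES P3) over P1, P2, P3, P4 (16 rows)
Evaluate each row (bits = P1,P2,P3,P4, MSB first):
  row 0 [0000]: (((0 OR 0) IMPLIES 0) IMPLIES 0) -> 0
  row 1 [0001]: (((0 OR 0) IMPLIES 0) IMPLIES 0) -> 0
  row 2 [0010]: (((0 OR 1) IMPLIES 0) IMPLIES 1) -> 1
  row 3 [0011]: (((0 OR 1) IMPLIES 0) IMPLIES 1) -> 1
  row 4 [0100]: (((0 OR 0) IMPLIES 1) IMPLIES 0) -> 0
  row 5 [0101]: (((0 OR 0) IMPLIES 1) IMPLIES 0) -> 0
  row 6 [0110]: (((0 OR 1) IMPLIES 1) IMPLIES 1) -> 1
  row 7 [0111]: (((0 OR 1) IMPLIES 1) IMPLIES 1) -> 1
  row 8 [1000]: (((1 OR 0) IMPLIES 0) IMPLIES 0) -> 1
  row 9 [1001]: (((1 OR 0) IMPLIES 0) IMPLIES 0) -> 1
  row 10 [1010]: (((1 OR 1) IMPLIES 0) IMPLIES 1) -> 1
  row 11 [1011]: (((1 OR 1) IMPLIES 0) IMPLIES 1) -> 1
  row 12 [1100]: (((1 OR 0) IMPLIES 1) IMPLIES 0) -> 0
  row 13 [1101]: (((1 OR 0) IMPLIES 1) IMPLIES 0) -> 0
  row 14 [1110]: (((1 OR 1) IMPLIES 1) IMPLIES 1) -> 1
  row 15 [1111]: (((1 OR 1) IMPLIES 1) IMPLIES 1) -> 1
Full result column, 4 rows per line (P1,P2 fixed per line; P3,P4 runs 00..11 left to right):
  rows 0-3 [P1,P2=00]: 0011  = hex 3
  rows 4-7 [P1,P2=01]: 0011  = hex 3
  rows 8-11 [P1,P2=10]: 1111  = hex F
  rows 12-15 [P1,P2=11]: 0011  = hex 3
Output column (row 0 .. row 15) = 0011001111110011
Output column grouped in 4s = 0011 0011 1111 0011 = 0x33F3
Convert to decimal digit by digit (value = value*16 + digit):
  3 -> 3
  3*16 + 3 = 51
  51*16 + 15 (F) = 831
  831*16 + 3 = 13299
Decimal = 13299

13299


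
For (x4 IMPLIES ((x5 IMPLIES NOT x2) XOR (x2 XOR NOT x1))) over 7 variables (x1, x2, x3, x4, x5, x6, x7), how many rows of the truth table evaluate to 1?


Formula: (x4 IMPLIES ((x5 IMPLIES NOT x2) XOR (x2 XOR NOT x1))) over 7 vars (128 rows)
Evaluate each row (x1, x2, x3, x4, x5, x6, x7 as bits, MSB first):
  row 0 [0000000]: (0 IMPLIES ((0 IMPLIES NOT 0) XOR (0 XOR NOT 0))) -> 1
  row 1 [0000001]: (0 IMPLIES ((0 IMPLIES NOT 0) XOR (0 XOR NOT 0))) -> 1
  row 2 [0000010]: (0 IMPLIES ((0 IMPLIES NOT 0) XOR (0 XOR NOT 0))) -> 1
  row 3 [0000011]: (0 IMPLIES ((0 IMPLIES NOT 0) XOR (0 XOR NOT 0))) -> 1
  row 4 [0000100]: (0 IMPLIES ((1 IMPLIES NOT 0) XOR (0 XOR NOT 0))) -> 1
  (every remaining row is evaluated the same way; all 128 results are listed next)
Full result column, 8 rows per line (x1,x2,x3,x4 fixed per line; x5,x6,x7 runs 000..111 left to right):
  rows 0-7 [x1,x2,x3,x4=0000]: 11111111  (ones: 8)
  rows 8-15 [x1,x2,x3,x4=0001]: 00000000  (ones: 0)
  rows 16-23 [x1,x2,x3,x4=0010]: 11111111  (ones: 8)
  rows 24-31 [x1,x2,x3,x4=0011]: 00000000  (ones: 0)
  rows 32-39 [x1,x2,x3,x4=0100]: 11111111  (ones: 8)
  rows 40-47 [x1,x2,x3,x4=0101]: 11110000  (ones: 4)
  rows 48-55 [x1,x2,x3,x4=0110]: 11111111  (ones: 8)
  rows 56-63 [x1,x2,x3,x4=0111]: 11110000  (ones: 4)
  rows 64-71 [x1,x2,x3,x4=1000]: 11111111  (ones: 8)
  rows 72-79 [x1,x2,x3,x4=1001]: 11111111  (ones: 8)
  rows 80-87 [x1,x2,x3,x4=1010]: 11111111  (ones: 8)
  rows 88-95 [x1,x2,x3,x4=1011]: 11111111  (ones: 8)
  rows 96-103 [x1,x2,x3,x4=1100]: 11111111  (ones: 8)
  rows 104-111 [x1,x2,x3,x4=1101]: 00001111  (ones: 4)
  rows 112-119 [x1,x2,x3,x4=1110]: 11111111  (ones: 8)
  rows 120-127 [x1,x2,x3,x4=1111]: 00001111  (ones: 4)
Count of 1-rows = 8+0+8+0+8+4+8+4+8+8+8+8+8+4+8+4 = 96

96


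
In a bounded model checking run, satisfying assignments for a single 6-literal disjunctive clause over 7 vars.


Step 1: Total=2^7=128
Step 2: Unsat when all 6 false: 2^1=2
Step 3: Sat=128-2=126

126


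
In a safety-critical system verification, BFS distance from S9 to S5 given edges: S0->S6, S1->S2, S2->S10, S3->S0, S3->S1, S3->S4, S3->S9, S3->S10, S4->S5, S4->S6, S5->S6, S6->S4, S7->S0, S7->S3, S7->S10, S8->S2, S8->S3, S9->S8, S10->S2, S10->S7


BFS layer-by-layer from S9:
  dist 0: {S9}
  dist 1: {S8}
  dist 2: {S2, S3}
  dist 3: {S0, S1, S4, S10}
  dist 4: {S5, S6, S7}
  -> S5 reached at distance 4
Shortest path length = 4

4


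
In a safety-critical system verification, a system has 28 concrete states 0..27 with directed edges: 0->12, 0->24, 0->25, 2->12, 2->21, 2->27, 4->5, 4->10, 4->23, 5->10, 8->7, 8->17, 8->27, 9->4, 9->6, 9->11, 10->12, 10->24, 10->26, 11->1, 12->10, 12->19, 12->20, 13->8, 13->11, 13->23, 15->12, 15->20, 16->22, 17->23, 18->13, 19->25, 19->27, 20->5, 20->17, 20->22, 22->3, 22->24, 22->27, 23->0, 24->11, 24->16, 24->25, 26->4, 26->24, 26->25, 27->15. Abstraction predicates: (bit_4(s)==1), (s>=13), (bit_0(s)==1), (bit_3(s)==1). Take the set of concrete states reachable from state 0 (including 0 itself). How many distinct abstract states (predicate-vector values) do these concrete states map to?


BFS from 0:
Concrete reachable: {0, 1, 3, 4, 5, 10, 11, 12, 15, 16, 17, 19, 20, 22, 23, 24, 25, 26, 27}
Abstract via predicates (bit_4(s)==1), (s>=13), (bit_0(s)==1), (bit_3(s)==1):
  (0,0,0,0) <- {0, 4}
  (0,0,0,1) <- {10, 12}
  (0,0,1,0) <- {1, 3, 5}
  (0,0,1,1) <- {11}
  (0,1,1,1) <- {15}
  (1,1,0,0) <- {16, 20, 22}
  (1,1,0,1) <- {24, 26}
  (1,1,1,0) <- {17, 19, 23}
  (1,1,1,1) <- {25, 27}
Distinct abstract states = 9

9


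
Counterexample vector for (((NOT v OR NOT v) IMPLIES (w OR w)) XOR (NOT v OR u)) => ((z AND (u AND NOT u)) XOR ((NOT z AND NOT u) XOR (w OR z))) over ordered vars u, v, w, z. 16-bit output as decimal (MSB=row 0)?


F1 = (((NOT v OR NOT v) IMPLIES (w OR w)) XOR (NOT v OR u))
F2 = ((z AND (u AND NOT u)) XOR ((NOT z AND NOT u) XOR (w OR z)))
Counterexample to F1=>F2 is where F1=1 and F2=0.
Evaluate each row (bits = u,v,w,z, MSB first):
  row 0 [0000]: F1=1 F2=1 -> F1&~F2 -> 0
  row 1 [0001]: F1=1 F2=1 -> F1&~F2 -> 0
  row 2 [0010]: F1=0 F2=0 -> F1&~F2 -> 0
  row 3 [0011]: F1=0 F2=1 -> F1&~F2 -> 0
  row 4 [0100]: F1=1 F2=1 -> F1&~F2 -> 0
  row 5 [0101]: F1=1 F2=1 -> F1&~F2 -> 0
  row 6 [0110]: F1=1 F2=0 -> F1&~F2 -> 1
  row 7 [0111]: F1=1 F2=1 -> F1&~F2 -> 0
  row 8 [1000]: F1=1 F2=0 -> F1&~F2 -> 1
  row 9 [1001]: F1=1 F2=1 -> F1&~F2 -> 0
  row 10 [1010]: F1=0 F2=1 -> F1&~F2 -> 0
  row 11 [1011]: F1=0 F2=1 -> F1&~F2 -> 0
  row 12 [1100]: F1=0 F2=0 -> F1&~F2 -> 0
  row 13 [1101]: F1=0 F2=1 -> F1&~F2 -> 0
  row 14 [1110]: F1=0 F2=1 -> F1&~F2 -> 0
  row 15 [1111]: F1=0 F2=1 -> F1&~F2 -> 0
Full result column, 4 rows per line (u,v fixed per line; w,z runs 00..11 left to right):
  rows 0-3 [u,v=00]: 0000  = hex 0
  rows 4-7 [u,v=01]: 0010  = hex 2
  rows 8-11 [u,v=10]: 1000  = hex 8
  rows 12-15 [u,v=11]: 0000  = hex 0
Counterexample vector (row 0 .. row 15) = 0000001010000000
Output column grouped in 4s = 0000 0010 1000 0000 = 0x0280
Convert to decimal digit by digit (value = value*16 + digit):
  0 -> 0
  0*16 + 2 = 2
  2*16 + 8 = 40
  40*16 + 0 = 640
Decimal = 640

640


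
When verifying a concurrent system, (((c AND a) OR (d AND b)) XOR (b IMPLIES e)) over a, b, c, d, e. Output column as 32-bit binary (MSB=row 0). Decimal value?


Formula: (((c AND a) OR (d AND b)) XOR (b IMPLIES e)) over a, b, c, d, e (32 rows)
Evaluate each row (bits = a,b,c,d,e, MSB first):
  row 0 [00000]: (((0 AND 0) OR (0 AND 0)) XOR (0 IMPLIES 0)) -> 1
  row 1 [00001]: (((0 AND 0) OR (0 AND 0)) XOR (0 IMPLIES 1)) -> 1
  row 2 [00010]: (((0 AND 0) OR (1 AND 0)) XOR (0 IMPLIES 0)) -> 1
  row 3 [00011]: (((0 AND 0) OR (1 AND 0)) XOR (0 IMPLIES 1)) -> 1
  row 4 [00100]: (((1 AND 0) OR (0 AND 0)) XOR (0 IMPLIES 0)) -> 1
  row 5 [00101]: (((1 AND 0) OR (0 AND 0)) XOR (0 IMPLIES 1)) -> 1
  row 6 [00110]: (((1 AND 0) OR (1 AND 0)) XOR (0 IMPLIES 0)) -> 1
  row 7 [00111]: (((1 AND 0) OR (1 AND 0)) XOR (0 IMPLIES 1)) -> 1
  row 8 [01000]: (((0 AND 0) OR (0 AND 1)) XOR (1 IMPLIES 0)) -> 0
  row 9 [01001]: (((0 AND 0) OR (0 AND 1)) XOR (1 IMPLIES 1)) -> 1
  row 10 [01010]: (((0 AND 0) OR (1 AND 1)) XOR (1 IMPLIES 0)) -> 1
  row 11 [01011]: (((0 AND 0) OR (1 AND 1)) XOR (1 IMPLIES 1)) -> 0
  row 12 [01100]: (((1 AND 0) OR (0 AND 1)) XOR (1 IMPLIES 0)) -> 0
  row 13 [01101]: (((1 AND 0) OR (0 AND 1)) XOR (1 IMPLIES 1)) -> 1
  row 14 [01110]: (((1 AND 0) OR (1 AND 1)) XOR (1 IMPLIES 0)) -> 1
  row 15 [01111]: (((1 AND 0) OR (1 AND 1)) XOR (1 IMPLIES 1)) -> 0
  row 16 [10000]: (((0 AND 1) OR (0 AND 0)) XOR (0 IMPLIES 0)) -> 1
  row 17 [10001]: (((0 AND 1) OR (0 AND 0)) XOR (0 IMPLIES 1)) -> 1
  row 18 [10010]: (((0 AND 1) OR (1 AND 0)) XOR (0 IMPLIES 0)) -> 1
  row 19 [10011]: (((0 AND 1) OR (1 AND 0)) XOR (0 IMPLIES 1)) -> 1
  row 20 [10100]: (((1 AND 1) OR (0 AND 0)) XOR (0 IMPLIES 0)) -> 0
  row 21 [10101]: (((1 AND 1) OR (0 AND 0)) XOR (0 IMPLIES 1)) -> 0
  row 22 [10110]: (((1 AND 1) OR (1 AND 0)) XOR (0 IMPLIES 0)) -> 0
  row 23 [10111]: (((1 AND 1) OR (1 AND 0)) XOR (0 IMPLIES 1)) -> 0
  row 24 [11000]: (((0 AND 1) OR (0 AND 1)) XOR (1 IMPLIES 0)) -> 0
  row 25 [11001]: (((0 AND 1) OR (0 AND 1)) XOR (1 IMPLIES 1)) -> 1
  row 26 [11010]: (((0 AND 1) OR (1 AND 1)) XOR (1 IMPLIES 0)) -> 1
  row 27 [11011]: (((0 AND 1) OR (1 AND 1)) XOR (1 IMPLIES 1)) -> 0
  row 28 [11100]: (((1 AND 1) OR (0 AND 1)) XOR (1 IMPLIES 0)) -> 1
  row 29 [11101]: (((1 AND 1) OR (0 AND 1)) XOR (1 IMPLIES 1)) -> 0
  row 30 [11110]: (((1 AND 1) OR (1 AND 1)) XOR (1 IMPLIES 0)) -> 1
  row 31 [11111]: (((1 AND 1) OR (1 AND 1)) XOR (1 IMPLIES 1)) -> 0
Full result column, 4 rows per line (a,b,c fixed per line; d,e runs 00..11 left to right):
  rows 0-3 [a,b,c=000]: 1111  = hex F
  rows 4-7 [a,b,c=001]: 1111  = hex F
  rows 8-11 [a,b,c=010]: 0110  = hex 6
  rows 12-15 [a,b,c=011]: 0110  = hex 6
  rows 16-19 [a,b,c=100]: 1111  = hex F
  rows 20-23 [a,b,c=101]: 0000  = hex 0
  rows 24-27 [a,b,c=110]: 0110  = hex 6
  rows 28-31 [a,b,c=111]: 1010  = hex A
Output column (row 0 .. row 31) = 11111111011001101111000001101010
Output column grouped in 4s = 1111 1111 0110 0110 1111 0000 0110 1010 = 0xFF66F06A
Convert to decimal digit by digit (value = value*16 + digit):
  F -> 15
  15*16 + 15 (F) = 255
  255*16 + 6 = 4086
  4086*16 + 6 = 65382
  65382*16 + 15 (F) = 1046127
  1046127*16 + 0 = 16738032
  16738032*16 + 6 = 267808518
  267808518*16 + 10 (A) = 4284936298
Decimal = 4284936298

4284936298
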